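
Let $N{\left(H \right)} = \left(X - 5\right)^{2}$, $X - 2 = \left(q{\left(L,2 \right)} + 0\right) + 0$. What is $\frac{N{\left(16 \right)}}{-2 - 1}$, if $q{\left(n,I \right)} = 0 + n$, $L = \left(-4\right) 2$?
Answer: $- \frac{121}{3} \approx -40.333$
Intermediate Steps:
$L = -8$
$q{\left(n,I \right)} = n$
$X = -6$ ($X = 2 + \left(\left(-8 + 0\right) + 0\right) = 2 + \left(-8 + 0\right) = 2 - 8 = -6$)
$N{\left(H \right)} = 121$ ($N{\left(H \right)} = \left(-6 - 5\right)^{2} = \left(-11\right)^{2} = 121$)
$\frac{N{\left(16 \right)}}{-2 - 1} = \frac{1}{-2 - 1} \cdot 121 = \frac{1}{-3} \cdot 121 = \left(- \frac{1}{3}\right) 121 = - \frac{121}{3}$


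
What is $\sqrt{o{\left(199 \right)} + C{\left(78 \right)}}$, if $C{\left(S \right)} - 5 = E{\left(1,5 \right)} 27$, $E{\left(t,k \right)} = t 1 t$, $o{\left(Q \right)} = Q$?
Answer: $\sqrt{231} \approx 15.199$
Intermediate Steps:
$E{\left(t,k \right)} = t^{2}$ ($E{\left(t,k \right)} = t t = t^{2}$)
$C{\left(S \right)} = 32$ ($C{\left(S \right)} = 5 + 1^{2} \cdot 27 = 5 + 1 \cdot 27 = 5 + 27 = 32$)
$\sqrt{o{\left(199 \right)} + C{\left(78 \right)}} = \sqrt{199 + 32} = \sqrt{231}$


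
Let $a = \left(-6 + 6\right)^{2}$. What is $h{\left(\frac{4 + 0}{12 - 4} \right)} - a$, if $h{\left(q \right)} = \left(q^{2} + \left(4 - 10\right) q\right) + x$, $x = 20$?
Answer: $\frac{69}{4} \approx 17.25$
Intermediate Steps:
$h{\left(q \right)} = 20 + q^{2} - 6 q$ ($h{\left(q \right)} = \left(q^{2} + \left(4 - 10\right) q\right) + 20 = \left(q^{2} - 6 q\right) + 20 = 20 + q^{2} - 6 q$)
$a = 0$ ($a = 0^{2} = 0$)
$h{\left(\frac{4 + 0}{12 - 4} \right)} - a = \left(20 + \left(\frac{4 + 0}{12 - 4}\right)^{2} - 6 \frac{4 + 0}{12 - 4}\right) - 0 = \left(20 + \left(\frac{4}{8}\right)^{2} - 6 \cdot \frac{4}{8}\right) + 0 = \left(20 + \left(4 \cdot \frac{1}{8}\right)^{2} - 6 \cdot 4 \cdot \frac{1}{8}\right) + 0 = \left(20 + \left(\frac{1}{2}\right)^{2} - 3\right) + 0 = \left(20 + \frac{1}{4} - 3\right) + 0 = \frac{69}{4} + 0 = \frac{69}{4}$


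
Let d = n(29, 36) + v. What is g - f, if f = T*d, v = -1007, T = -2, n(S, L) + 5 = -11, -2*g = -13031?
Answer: 8939/2 ≈ 4469.5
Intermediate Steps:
g = 13031/2 (g = -½*(-13031) = 13031/2 ≈ 6515.5)
n(S, L) = -16 (n(S, L) = -5 - 11 = -16)
d = -1023 (d = -16 - 1007 = -1023)
f = 2046 (f = -2*(-1023) = 2046)
g - f = 13031/2 - 1*2046 = 13031/2 - 2046 = 8939/2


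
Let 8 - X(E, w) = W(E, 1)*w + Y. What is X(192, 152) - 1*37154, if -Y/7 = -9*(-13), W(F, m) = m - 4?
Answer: -35871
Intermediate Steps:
W(F, m) = -4 + m
Y = -819 (Y = -(-63)*(-13) = -7*117 = -819)
X(E, w) = 827 + 3*w (X(E, w) = 8 - ((-4 + 1)*w - 819) = 8 - (-3*w - 819) = 8 - (-819 - 3*w) = 8 + (819 + 3*w) = 827 + 3*w)
X(192, 152) - 1*37154 = (827 + 3*152) - 1*37154 = (827 + 456) - 37154 = 1283 - 37154 = -35871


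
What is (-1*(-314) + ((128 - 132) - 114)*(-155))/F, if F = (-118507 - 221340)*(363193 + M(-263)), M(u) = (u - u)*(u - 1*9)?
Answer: -18604/123430051471 ≈ -1.5073e-7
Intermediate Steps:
M(u) = 0 (M(u) = 0*(u - 9) = 0*(-9 + u) = 0)
F = -123430051471 (F = (-118507 - 221340)*(363193 + 0) = -339847*363193 = -123430051471)
(-1*(-314) + ((128 - 132) - 114)*(-155))/F = (-1*(-314) + ((128 - 132) - 114)*(-155))/(-123430051471) = (314 + (-4 - 114)*(-155))*(-1/123430051471) = (314 - 118*(-155))*(-1/123430051471) = (314 + 18290)*(-1/123430051471) = 18604*(-1/123430051471) = -18604/123430051471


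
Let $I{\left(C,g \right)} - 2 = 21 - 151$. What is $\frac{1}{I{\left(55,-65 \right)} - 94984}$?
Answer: $- \frac{1}{95112} \approx -1.0514 \cdot 10^{-5}$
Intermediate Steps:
$I{\left(C,g \right)} = -128$ ($I{\left(C,g \right)} = 2 + \left(21 - 151\right) = 2 - 130 = -128$)
$\frac{1}{I{\left(55,-65 \right)} - 94984} = \frac{1}{-128 - 94984} = \frac{1}{-95112} = - \frac{1}{95112}$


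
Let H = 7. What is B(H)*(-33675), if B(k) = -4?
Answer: 134700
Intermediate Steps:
B(H)*(-33675) = -4*(-33675) = 134700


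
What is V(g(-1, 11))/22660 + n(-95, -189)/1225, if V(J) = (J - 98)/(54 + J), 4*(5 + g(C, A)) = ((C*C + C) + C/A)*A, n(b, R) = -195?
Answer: -34486097/216516300 ≈ -0.15928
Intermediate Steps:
g(C, A) = -5 + A*(C + C² + C/A)/4 (g(C, A) = -5 + (((C*C + C) + C/A)*A)/4 = -5 + (((C² + C) + C/A)*A)/4 = -5 + (((C + C²) + C/A)*A)/4 = -5 + ((C + C² + C/A)*A)/4 = -5 + (A*(C + C² + C/A))/4 = -5 + A*(C + C² + C/A)/4)
V(J) = (-98 + J)/(54 + J)
V(g(-1, 11))/22660 + n(-95, -189)/1225 = ((-98 + (-5 + (¼)*(-1) + (¼)*11*(-1) + (¼)*11*(-1)²))/(54 + (-5 + (¼)*(-1) + (¼)*11*(-1) + (¼)*11*(-1)²)))/22660 - 195/1225 = ((-98 + (-5 - ¼ - 11/4 + (¼)*11*1))/(54 + (-5 - ¼ - 11/4 + (¼)*11*1)))*(1/22660) - 195*1/1225 = ((-98 + (-5 - ¼ - 11/4 + 11/4))/(54 + (-5 - ¼ - 11/4 + 11/4)))*(1/22660) - 39/245 = ((-98 - 21/4)/(54 - 21/4))*(1/22660) - 39/245 = (-413/4/(195/4))*(1/22660) - 39/245 = ((4/195)*(-413/4))*(1/22660) - 39/245 = -413/195*1/22660 - 39/245 = -413/4418700 - 39/245 = -34486097/216516300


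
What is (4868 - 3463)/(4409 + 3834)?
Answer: 1405/8243 ≈ 0.17045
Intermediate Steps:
(4868 - 3463)/(4409 + 3834) = 1405/8243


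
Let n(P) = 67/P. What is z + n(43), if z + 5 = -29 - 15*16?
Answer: -11715/43 ≈ -272.44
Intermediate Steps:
z = -274 (z = -5 + (-29 - 15*16) = -5 + (-29 - 240) = -5 - 269 = -274)
z + n(43) = -274 + 67/43 = -11715/43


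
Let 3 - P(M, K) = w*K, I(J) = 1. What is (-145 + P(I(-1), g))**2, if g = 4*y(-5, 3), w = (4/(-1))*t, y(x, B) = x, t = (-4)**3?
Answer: 24780484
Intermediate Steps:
t = -64
w = 256 (w = (4/(-1))*(-64) = (4*(-1))*(-64) = -4*(-64) = 256)
g = -20 (g = 4*(-5) = -20)
P(M, K) = 3 - 256*K
(-145 + P(I(-1), g))**2 = (-145 + (3 - 256*(-20)))**2 = (-145 + (3 + 5120))**2 = (-145 + 5123)**2 = 4978**2 = 24780484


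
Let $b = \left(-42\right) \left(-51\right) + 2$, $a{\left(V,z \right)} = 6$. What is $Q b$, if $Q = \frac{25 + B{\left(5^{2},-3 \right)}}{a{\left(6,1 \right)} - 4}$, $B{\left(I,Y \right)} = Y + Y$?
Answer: $20368$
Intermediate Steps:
$B{\left(I,Y \right)} = 2 Y$
$Q = \frac{19}{2}$ ($Q = \frac{25 + 2 \left(-3\right)}{6 - 4} = \frac{25 - 6}{2} = 19 \cdot \frac{1}{2} = \frac{19}{2} \approx 9.5$)
$b = 2144$ ($b = 2142 + 2 = 2144$)
$Q b = \frac{19}{2} \cdot 2144 = 20368$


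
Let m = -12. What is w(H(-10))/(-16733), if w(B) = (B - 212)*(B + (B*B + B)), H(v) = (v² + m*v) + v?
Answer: 89040/16733 ≈ 5.3212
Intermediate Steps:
H(v) = v² - 11*v (H(v) = (v² - 12*v) + v = v² - 11*v)
w(B) = (-212 + B)*(B² + 2*B) (w(B) = (-212 + B)*(B + (B² + B)) = (-212 + B)*(B + (B + B²)) = (-212 + B)*(B² + 2*B))
w(H(-10))/(-16733) = ((-10*(-11 - 10))*(-424 + (-10*(-11 - 10))² - (-2100)*(-11 - 10)))/(-16733) = ((-10*(-21))*(-424 + (-10*(-21))² - (-2100)*(-21)))*(-1/16733) = (210*(-424 + 210² - 210*210))*(-1/16733) = (210*(-424 + 44100 - 44100))*(-1/16733) = (210*(-424))*(-1/16733) = -89040*(-1/16733) = 89040/16733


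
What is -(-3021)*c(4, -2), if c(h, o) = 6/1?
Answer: 18126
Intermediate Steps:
c(h, o) = 6 (c(h, o) = 6*1 = 6)
-(-3021)*c(4, -2) = -(-3021)*6 = -1*(-18126) = 18126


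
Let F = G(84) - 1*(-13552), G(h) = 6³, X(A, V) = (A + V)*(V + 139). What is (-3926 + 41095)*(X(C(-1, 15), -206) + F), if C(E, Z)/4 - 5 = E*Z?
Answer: 1124362250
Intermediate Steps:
C(E, Z) = 20 + 4*E*Z (C(E, Z) = 20 + 4*(E*Z) = 20 + 4*E*Z)
X(A, V) = (139 + V)*(A + V) (X(A, V) = (A + V)*(139 + V) = (139 + V)*(A + V))
G(h) = 216
F = 13768 (F = 216 - 1*(-13552) = 216 + 13552 = 13768)
(-3926 + 41095)*(X(C(-1, 15), -206) + F) = (-3926 + 41095)*(((-206)² + 139*(20 + 4*(-1)*15) + 139*(-206) + (20 + 4*(-1)*15)*(-206)) + 13768) = 37169*((42436 + 139*(20 - 60) - 28634 + (20 - 60)*(-206)) + 13768) = 37169*((42436 + 139*(-40) - 28634 - 40*(-206)) + 13768) = 37169*((42436 - 5560 - 28634 + 8240) + 13768) = 37169*(16482 + 13768) = 37169*30250 = 1124362250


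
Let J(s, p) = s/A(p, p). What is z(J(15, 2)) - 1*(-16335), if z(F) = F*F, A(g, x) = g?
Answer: 65565/4 ≈ 16391.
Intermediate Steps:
J(s, p) = s/p
z(F) = F**2
z(J(15, 2)) - 1*(-16335) = (15/2)**2 - 1*(-16335) = (15*(1/2))**2 + 16335 = (15/2)**2 + 16335 = 225/4 + 16335 = 65565/4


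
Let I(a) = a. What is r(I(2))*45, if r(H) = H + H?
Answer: 180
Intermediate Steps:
r(H) = 2*H
r(I(2))*45 = (2*2)*45 = 4*45 = 180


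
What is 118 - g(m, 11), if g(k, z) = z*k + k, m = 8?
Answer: 22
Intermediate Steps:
g(k, z) = k + k*z (g(k, z) = k*z + k = k + k*z)
118 - g(m, 11) = 118 - 8*(1 + 11) = 118 - 8*12 = 118 - 1*96 = 118 - 96 = 22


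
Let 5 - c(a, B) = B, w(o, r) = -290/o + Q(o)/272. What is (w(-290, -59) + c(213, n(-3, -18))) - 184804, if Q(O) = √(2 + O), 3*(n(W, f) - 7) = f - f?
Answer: -184805 + 3*I*√2/68 ≈ -1.8481e+5 + 0.062392*I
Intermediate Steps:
n(W, f) = 7 (n(W, f) = 7 + (f - f)/3 = 7 + (⅓)*0 = 7 + 0 = 7)
w(o, r) = -290/o + √(2 + o)/272
c(a, B) = 5 - B
(w(-290, -59) + c(213, n(-3, -18))) - 184804 = ((-290/(-290) + √(2 - 290)/272) + (5 - 1*7)) - 184804 = ((-290*(-1/290) + √(-288)/272) + (5 - 7)) - 184804 = ((1 + (12*I*√2)/272) - 2) - 184804 = ((1 + 3*I*√2/68) - 2) - 184804 = (-1 + 3*I*√2/68) - 184804 = -184805 + 3*I*√2/68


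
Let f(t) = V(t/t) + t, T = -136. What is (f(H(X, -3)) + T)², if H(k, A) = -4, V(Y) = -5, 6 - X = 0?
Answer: 21025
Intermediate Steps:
X = 6 (X = 6 - 1*0 = 6 + 0 = 6)
f(t) = -5 + t
(f(H(X, -3)) + T)² = ((-5 - 4) - 136)² = (-9 - 136)² = (-145)² = 21025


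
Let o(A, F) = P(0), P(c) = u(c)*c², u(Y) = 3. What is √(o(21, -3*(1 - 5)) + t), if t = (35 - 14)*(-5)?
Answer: I*√105 ≈ 10.247*I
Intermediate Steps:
P(c) = 3*c²
t = -105 (t = 21*(-5) = -105)
o(A, F) = 0 (o(A, F) = 3*0² = 3*0 = 0)
√(o(21, -3*(1 - 5)) + t) = √(0 - 105) = √(-105) = I*√105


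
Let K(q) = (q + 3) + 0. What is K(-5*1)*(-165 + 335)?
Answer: -340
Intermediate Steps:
K(q) = 3 + q (K(q) = (3 + q) + 0 = 3 + q)
K(-5*1)*(-165 + 335) = (3 - 5*1)*(-165 + 335) = (3 - 5)*170 = -2*170 = -340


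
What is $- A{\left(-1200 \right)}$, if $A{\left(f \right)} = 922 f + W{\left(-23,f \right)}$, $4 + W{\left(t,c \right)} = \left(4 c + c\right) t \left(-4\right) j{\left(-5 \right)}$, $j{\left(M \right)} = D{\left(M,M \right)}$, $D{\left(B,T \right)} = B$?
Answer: $-1653596$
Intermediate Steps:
$j{\left(M \right)} = M$
$W{\left(t,c \right)} = -4 + 100 c t$ ($W{\left(t,c \right)} = -4 + \left(4 c + c\right) t \left(-4\right) \left(-5\right) = -4 + 5 c t \left(-4\right) \left(-5\right) = -4 + - 20 c t \left(-5\right) = -4 + 100 c t$)
$A{\left(f \right)} = -4 - 1378 f$ ($A{\left(f \right)} = 922 f + \left(-4 + 100 f \left(-23\right)\right) = 922 f - \left(4 + 2300 f\right) = -4 - 1378 f$)
$- A{\left(-1200 \right)} = - (-4 - -1653600) = - (-4 + 1653600) = \left(-1\right) 1653596 = -1653596$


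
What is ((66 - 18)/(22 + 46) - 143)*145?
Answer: -350755/17 ≈ -20633.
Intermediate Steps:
((66 - 18)/(22 + 46) - 143)*145 = (48/68 - 143)*145 = (48*(1/68) - 143)*145 = (12/17 - 143)*145 = -2419/17*145 = -350755/17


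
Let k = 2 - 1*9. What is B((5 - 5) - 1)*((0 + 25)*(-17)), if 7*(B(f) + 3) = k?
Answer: 1700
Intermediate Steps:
k = -7 (k = 2 - 9 = -7)
B(f) = -4 (B(f) = -3 + (⅐)*(-7) = -3 - 1 = -4)
B((5 - 5) - 1)*((0 + 25)*(-17)) = -4*(0 + 25)*(-17) = -100*(-17) = -4*(-425) = 1700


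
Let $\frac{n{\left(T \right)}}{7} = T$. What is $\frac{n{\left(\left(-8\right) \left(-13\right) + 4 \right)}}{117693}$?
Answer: $\frac{28}{4359} \approx 0.0064235$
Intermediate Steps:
$n{\left(T \right)} = 7 T$
$\frac{n{\left(\left(-8\right) \left(-13\right) + 4 \right)}}{117693} = \frac{7 \left(\left(-8\right) \left(-13\right) + 4\right)}{117693} = 7 \left(104 + 4\right) \frac{1}{117693} = 7 \cdot 108 \cdot \frac{1}{117693} = 756 \cdot \frac{1}{117693} = \frac{28}{4359}$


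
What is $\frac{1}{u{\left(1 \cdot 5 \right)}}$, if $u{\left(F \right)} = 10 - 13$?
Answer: $- \frac{1}{3} \approx -0.33333$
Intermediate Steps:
$u{\left(F \right)} = -3$
$\frac{1}{u{\left(1 \cdot 5 \right)}} = \frac{1}{-3} = - \frac{1}{3}$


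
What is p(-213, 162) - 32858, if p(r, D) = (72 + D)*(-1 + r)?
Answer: -82934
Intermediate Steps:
p(r, D) = (-1 + r)*(72 + D)
p(-213, 162) - 32858 = (-72 - 1*162 + 72*(-213) + 162*(-213)) - 32858 = (-72 - 162 - 15336 - 34506) - 32858 = -50076 - 32858 = -82934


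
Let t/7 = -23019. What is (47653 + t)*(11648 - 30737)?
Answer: 2166219720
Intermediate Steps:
t = -161133 (t = 7*(-23019) = -161133)
(47653 + t)*(11648 - 30737) = (47653 - 161133)*(11648 - 30737) = -113480*(-19089) = 2166219720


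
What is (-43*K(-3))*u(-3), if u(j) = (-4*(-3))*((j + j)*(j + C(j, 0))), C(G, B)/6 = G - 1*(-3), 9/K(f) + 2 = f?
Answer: 83592/5 ≈ 16718.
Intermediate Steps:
K(f) = 9/(-2 + f)
C(G, B) = 18 + 6*G (C(G, B) = 6*(G - 1*(-3)) = 6*(G + 3) = 6*(3 + G) = 18 + 6*G)
u(j) = 24*j*(18 + 7*j) (u(j) = (-4*(-3))*((j + j)*(j + (18 + 6*j))) = 12*((2*j)*(18 + 7*j)) = 12*(2*j*(18 + 7*j)) = 24*j*(18 + 7*j))
(-43*K(-3))*u(-3) = (-387/(-2 - 3))*(24*(-3)*(18 + 7*(-3))) = (-387/(-5))*(24*(-3)*(18 - 21)) = (-387*(-1)/5)*(24*(-3)*(-3)) = -43*(-9/5)*216 = (387/5)*216 = 83592/5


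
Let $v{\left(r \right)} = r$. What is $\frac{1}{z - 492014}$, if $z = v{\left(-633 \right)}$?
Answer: $- \frac{1}{492647} \approx -2.0299 \cdot 10^{-6}$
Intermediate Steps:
$z = -633$
$\frac{1}{z - 492014} = \frac{1}{-633 - 492014} = \frac{1}{-492647} = - \frac{1}{492647}$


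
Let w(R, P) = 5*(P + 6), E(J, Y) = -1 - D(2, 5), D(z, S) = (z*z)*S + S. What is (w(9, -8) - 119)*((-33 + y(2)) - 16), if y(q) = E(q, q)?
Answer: 9675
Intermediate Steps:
D(z, S) = S + S*z² (D(z, S) = z²*S + S = S*z² + S = S + S*z²)
E(J, Y) = -26 (E(J, Y) = -1 - 5*(1 + 2²) = -1 - 5*(1 + 4) = -1 - 5*5 = -1 - 1*25 = -1 - 25 = -26)
w(R, P) = 30 + 5*P (w(R, P) = 5*(6 + P) = 30 + 5*P)
y(q) = -26
(w(9, -8) - 119)*((-33 + y(2)) - 16) = ((30 + 5*(-8)) - 119)*((-33 - 26) - 16) = ((30 - 40) - 119)*(-59 - 16) = (-10 - 119)*(-75) = -129*(-75) = 9675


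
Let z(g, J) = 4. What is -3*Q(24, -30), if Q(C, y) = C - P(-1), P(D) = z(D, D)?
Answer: -60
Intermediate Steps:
P(D) = 4
Q(C, y) = -4 + C (Q(C, y) = C - 1*4 = C - 4 = -4 + C)
-3*Q(24, -30) = -3*(-4 + 24) = -3*20 = -60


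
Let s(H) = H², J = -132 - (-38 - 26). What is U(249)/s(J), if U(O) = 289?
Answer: 1/16 ≈ 0.062500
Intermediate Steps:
J = -68 (J = -132 - 1*(-64) = -132 + 64 = -68)
U(249)/s(J) = 289/((-68)²) = 289/4624 = 289*(1/4624) = 1/16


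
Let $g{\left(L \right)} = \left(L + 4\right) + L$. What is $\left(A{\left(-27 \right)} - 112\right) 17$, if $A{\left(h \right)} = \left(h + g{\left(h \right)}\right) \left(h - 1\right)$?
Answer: $34748$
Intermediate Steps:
$g{\left(L \right)} = 4 + 2 L$ ($g{\left(L \right)} = \left(4 + L\right) + L = 4 + 2 L$)
$A{\left(h \right)} = \left(-1 + h\right) \left(4 + 3 h\right)$ ($A{\left(h \right)} = \left(h + \left(4 + 2 h\right)\right) \left(h - 1\right) = \left(4 + 3 h\right) \left(-1 + h\right) = \left(-1 + h\right) \left(4 + 3 h\right)$)
$\left(A{\left(-27 \right)} - 112\right) 17 = \left(\left(-4 - 27 + 3 \left(-27\right)^{2}\right) - 112\right) 17 = \left(\left(-4 - 27 + 3 \cdot 729\right) - 112\right) 17 = \left(\left(-4 - 27 + 2187\right) - 112\right) 17 = \left(2156 - 112\right) 17 = 2044 \cdot 17 = 34748$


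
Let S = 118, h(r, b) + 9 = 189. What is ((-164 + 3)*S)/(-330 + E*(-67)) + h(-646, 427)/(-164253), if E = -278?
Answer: -520628629/500862148 ≈ -1.0395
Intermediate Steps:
h(r, b) = 180 (h(r, b) = -9 + 189 = 180)
((-164 + 3)*S)/(-330 + E*(-67)) + h(-646, 427)/(-164253) = ((-164 + 3)*118)/(-330 - 278*(-67)) + 180/(-164253) = (-161*118)/(-330 + 18626) + 180*(-1/164253) = -18998/18296 - 60/54751 = -18998*1/18296 - 60/54751 = -9499/9148 - 60/54751 = -520628629/500862148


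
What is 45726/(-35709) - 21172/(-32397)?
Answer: -241784758/385621491 ≈ -0.62700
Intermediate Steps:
45726/(-35709) - 21172/(-32397) = 45726*(-1/35709) - 21172*(-1/32397) = -15242/11903 + 21172/32397 = -241784758/385621491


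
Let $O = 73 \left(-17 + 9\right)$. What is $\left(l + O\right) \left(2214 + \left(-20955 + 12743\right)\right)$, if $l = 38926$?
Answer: $-229975316$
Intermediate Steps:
$O = -584$ ($O = 73 \left(-8\right) = -584$)
$\left(l + O\right) \left(2214 + \left(-20955 + 12743\right)\right) = \left(38926 - 584\right) \left(2214 + \left(-20955 + 12743\right)\right) = 38342 \left(2214 - 8212\right) = 38342 \left(-5998\right) = -229975316$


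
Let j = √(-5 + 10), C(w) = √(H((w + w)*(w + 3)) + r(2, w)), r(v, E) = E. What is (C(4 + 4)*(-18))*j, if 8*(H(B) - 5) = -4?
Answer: -45*√10 ≈ -142.30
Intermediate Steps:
H(B) = 9/2 (H(B) = 5 + (⅛)*(-4) = 5 - ½ = 9/2)
C(w) = √(9/2 + w)
j = √5 ≈ 2.2361
(C(4 + 4)*(-18))*j = ((√(18 + 4*(4 + 4))/2)*(-18))*√5 = ((√(18 + 4*8)/2)*(-18))*√5 = ((√(18 + 32)/2)*(-18))*√5 = ((√50/2)*(-18))*√5 = (((5*√2)/2)*(-18))*√5 = ((5*√2/2)*(-18))*√5 = (-45*√2)*√5 = -45*√10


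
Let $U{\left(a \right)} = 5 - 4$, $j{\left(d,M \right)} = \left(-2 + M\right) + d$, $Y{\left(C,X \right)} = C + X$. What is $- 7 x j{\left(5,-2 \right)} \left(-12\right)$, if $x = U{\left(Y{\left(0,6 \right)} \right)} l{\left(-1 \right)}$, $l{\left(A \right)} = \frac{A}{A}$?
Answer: $84$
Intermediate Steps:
$j{\left(d,M \right)} = -2 + M + d$
$U{\left(a \right)} = 1$
$l{\left(A \right)} = 1$
$x = 1$ ($x = 1 \cdot 1 = 1$)
$- 7 x j{\left(5,-2 \right)} \left(-12\right) = - 7 \cdot 1 \left(-2 - 2 + 5\right) \left(-12\right) = - 7 \cdot 1 \cdot 1 \left(-12\right) = - 7 \cdot 1 \left(-12\right) = \left(-7\right) \left(-12\right) = 84$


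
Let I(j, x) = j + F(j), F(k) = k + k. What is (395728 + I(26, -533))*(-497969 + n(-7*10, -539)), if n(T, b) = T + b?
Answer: -197340163868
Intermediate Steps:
F(k) = 2*k
I(j, x) = 3*j (I(j, x) = j + 2*j = 3*j)
(395728 + I(26, -533))*(-497969 + n(-7*10, -539)) = (395728 + 3*26)*(-497969 + (-7*10 - 539)) = (395728 + 78)*(-497969 + (-70 - 539)) = 395806*(-497969 - 609) = 395806*(-498578) = -197340163868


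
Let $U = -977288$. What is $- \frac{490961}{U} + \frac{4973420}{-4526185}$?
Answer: $- \frac{527656674235}{884677257256} \approx -0.59644$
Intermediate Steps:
$- \frac{490961}{U} + \frac{4973420}{-4526185} = - \frac{490961}{-977288} + \frac{4973420}{-4526185} = \left(-490961\right) \left(- \frac{1}{977288}\right) + 4973420 \left(- \frac{1}{4526185}\right) = \frac{490961}{977288} - \frac{994684}{905237} = - \frac{527656674235}{884677257256}$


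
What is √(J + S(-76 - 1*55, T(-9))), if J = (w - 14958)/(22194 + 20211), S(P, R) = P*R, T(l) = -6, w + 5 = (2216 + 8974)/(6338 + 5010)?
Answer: √45482082864937579410/240605970 ≈ 28.029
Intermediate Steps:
w = -22775/5674 (w = -5 + (2216 + 8974)/(6338 + 5010) = -5 + 11190/11348 = -5 + 11190*(1/11348) = -5 + 5595/5674 = -22775/5674 ≈ -4.0139)
J = -84894467/240605970 (J = (-22775/5674 - 14958)/(22194 + 20211) = -84894467/5674/42405 = -84894467/5674*1/42405 = -84894467/240605970 ≈ -0.35284)
√(J + S(-76 - 1*55, T(-9))) = √(-84894467/240605970 + (-76 - 1*55)*(-6)) = √(-84894467/240605970 + (-76 - 55)*(-6)) = √(-84894467/240605970 - 131*(-6)) = √(-84894467/240605970 + 786) = √(189031397953/240605970) = √45482082864937579410/240605970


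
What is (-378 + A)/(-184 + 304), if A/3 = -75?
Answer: -201/40 ≈ -5.0250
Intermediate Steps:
A = -225 (A = 3*(-75) = -225)
(-378 + A)/(-184 + 304) = (-378 - 225)/(-184 + 304) = -603/120 = -603*1/120 = -201/40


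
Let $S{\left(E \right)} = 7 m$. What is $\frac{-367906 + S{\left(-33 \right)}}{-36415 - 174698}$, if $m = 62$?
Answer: $\frac{52496}{30159} \approx 1.7406$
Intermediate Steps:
$S{\left(E \right)} = 434$ ($S{\left(E \right)} = 7 \cdot 62 = 434$)
$\frac{-367906 + S{\left(-33 \right)}}{-36415 - 174698} = \frac{-367906 + 434}{-36415 - 174698} = - \frac{367472}{-211113} = \left(-367472\right) \left(- \frac{1}{211113}\right) = \frac{52496}{30159}$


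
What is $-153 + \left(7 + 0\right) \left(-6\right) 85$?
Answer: $-3723$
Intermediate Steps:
$-153 + \left(7 + 0\right) \left(-6\right) 85 = -153 + 7 \left(-6\right) 85 = -153 - 3570 = -3723$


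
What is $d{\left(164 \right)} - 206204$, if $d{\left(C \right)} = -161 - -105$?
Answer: $-206260$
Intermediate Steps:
$d{\left(C \right)} = -56$ ($d{\left(C \right)} = -161 + 105 = -56$)
$d{\left(164 \right)} - 206204 = -56 - 206204 = -206260$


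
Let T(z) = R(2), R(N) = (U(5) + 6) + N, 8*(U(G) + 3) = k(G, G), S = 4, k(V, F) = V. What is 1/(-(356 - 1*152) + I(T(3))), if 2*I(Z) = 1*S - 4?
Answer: -1/204 ≈ -0.0049020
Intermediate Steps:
U(G) = -3 + G/8
R(N) = 29/8 + N (R(N) = ((-3 + (1/8)*5) + 6) + N = ((-3 + 5/8) + 6) + N = (-19/8 + 6) + N = 29/8 + N)
T(z) = 45/8 (T(z) = 29/8 + 2 = 45/8)
I(Z) = 0 (I(Z) = (1*4 - 4)/2 = (4 - 4)/2 = (1/2)*0 = 0)
1/(-(356 - 1*152) + I(T(3))) = 1/(-(356 - 1*152) + 0) = 1/(-(356 - 152) + 0) = 1/(-1*204 + 0) = 1/(-204 + 0) = 1/(-204) = -1/204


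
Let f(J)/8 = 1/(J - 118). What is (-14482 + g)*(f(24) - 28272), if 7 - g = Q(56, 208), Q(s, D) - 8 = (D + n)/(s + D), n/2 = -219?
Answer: 635041405277/1551 ≈ 4.0944e+8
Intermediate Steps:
n = -438 (n = 2*(-219) = -438)
Q(s, D) = 8 + (-438 + D)/(D + s) (Q(s, D) = 8 + (D - 438)/(s + D) = 8 + (-438 + D)/(D + s))
f(J) = 8/(-118 + J) (f(J) = 8/(J - 118) = 8/(-118 + J))
g = -17/132 (g = 7 - (-438 + 8*56 + 9*208)/(208 + 56) = 7 - (-438 + 448 + 1872)/264 = 7 - 1882/264 = 7 - 1*941/132 = 7 - 941/132 = -17/132 ≈ -0.12879)
(-14482 + g)*(f(24) - 28272) = (-14482 - 17/132)*(8/(-118 + 24) - 28272) = -1911641*(8/(-94) - 28272)/132 = -1911641*(8*(-1/94) - 28272)/132 = -1911641*(-4/47 - 28272)/132 = -1911641/132*(-1328788/47) = 635041405277/1551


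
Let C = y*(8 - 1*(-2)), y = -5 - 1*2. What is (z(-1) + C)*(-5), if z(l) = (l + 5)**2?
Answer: 270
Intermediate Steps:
y = -7 (y = -5 - 2 = -7)
z(l) = (5 + l)**2
C = -70 (C = -7*(8 - 1*(-2)) = -7*(8 + 2) = -7*10 = -70)
(z(-1) + C)*(-5) = ((5 - 1)**2 - 70)*(-5) = (4**2 - 70)*(-5) = (16 - 70)*(-5) = -54*(-5) = 270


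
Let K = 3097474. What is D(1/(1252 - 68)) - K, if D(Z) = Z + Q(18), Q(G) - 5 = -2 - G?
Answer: -3667426975/1184 ≈ -3.0975e+6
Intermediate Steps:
Q(G) = 3 - G (Q(G) = 5 + (-2 - G) = 3 - G)
D(Z) = -15 + Z (D(Z) = Z + (3 - 1*18) = Z + (3 - 18) = Z - 15 = -15 + Z)
D(1/(1252 - 68)) - K = (-15 + 1/(1252 - 68)) - 1*3097474 = (-15 + 1/1184) - 3097474 = -17759/1184 - 3097474 = -3667426975/1184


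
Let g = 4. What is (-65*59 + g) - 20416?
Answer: -24247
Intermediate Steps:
(-65*59 + g) - 20416 = (-65*59 + 4) - 20416 = (-3835 + 4) - 20416 = -3831 - 20416 = -24247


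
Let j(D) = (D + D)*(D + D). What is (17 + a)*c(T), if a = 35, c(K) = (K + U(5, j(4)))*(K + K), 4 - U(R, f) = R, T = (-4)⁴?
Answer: 6789120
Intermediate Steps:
T = 256
j(D) = 4*D² (j(D) = (2*D)*(2*D) = 4*D²)
U(R, f) = 4 - R
c(K) = 2*K*(-1 + K) (c(K) = (K + (4 - 1*5))*(K + K) = (K + (4 - 5))*(2*K) = (K - 1)*(2*K) = (-1 + K)*(2*K) = 2*K*(-1 + K))
(17 + a)*c(T) = (17 + 35)*(2*256*(-1 + 256)) = 52*(2*256*255) = 52*130560 = 6789120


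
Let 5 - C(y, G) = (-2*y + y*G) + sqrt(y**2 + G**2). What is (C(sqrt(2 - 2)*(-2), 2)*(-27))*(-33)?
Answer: 2673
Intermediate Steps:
C(y, G) = 5 - sqrt(G**2 + y**2) + 2*y - G*y (C(y, G) = 5 - ((-2*y + y*G) + sqrt(y**2 + G**2)) = 5 - ((-2*y + G*y) + sqrt(G**2 + y**2)) = 5 - (sqrt(G**2 + y**2) - 2*y + G*y) = 5 + (-sqrt(G**2 + y**2) + 2*y - G*y) = 5 - sqrt(G**2 + y**2) + 2*y - G*y)
(C(sqrt(2 - 2)*(-2), 2)*(-27))*(-33) = ((5 - sqrt(2**2 + (sqrt(2 - 2)*(-2))**2) + 2*(sqrt(2 - 2)*(-2)) - 1*2*sqrt(2 - 2)*(-2))*(-27))*(-33) = ((5 - sqrt(4 + (sqrt(0)*(-2))**2) + 2*(sqrt(0)*(-2)) - 1*2*sqrt(0)*(-2))*(-27))*(-33) = ((5 - sqrt(4 + (0*(-2))**2) + 2*(0*(-2)) - 1*2*0*(-2))*(-27))*(-33) = ((5 - sqrt(4 + 0**2) + 2*0 - 1*2*0)*(-27))*(-33) = ((5 - sqrt(4 + 0) + 0 + 0)*(-27))*(-33) = ((5 - sqrt(4) + 0 + 0)*(-27))*(-33) = ((5 - 1*2 + 0 + 0)*(-27))*(-33) = ((5 - 2 + 0 + 0)*(-27))*(-33) = (3*(-27))*(-33) = -81*(-33) = 2673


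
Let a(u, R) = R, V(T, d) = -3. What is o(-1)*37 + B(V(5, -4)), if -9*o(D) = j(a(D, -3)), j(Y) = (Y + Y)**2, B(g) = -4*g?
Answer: -136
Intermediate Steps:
j(Y) = 4*Y**2 (j(Y) = (2*Y)**2 = 4*Y**2)
o(D) = -4 (o(D) = -4*(-3)**2/9 = -4*9/9 = -1/9*36 = -4)
o(-1)*37 + B(V(5, -4)) = -4*37 - 4*(-3) = -148 + 12 = -136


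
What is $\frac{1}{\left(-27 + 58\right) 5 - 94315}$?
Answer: $- \frac{1}{94160} \approx -1.062 \cdot 10^{-5}$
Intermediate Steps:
$\frac{1}{\left(-27 + 58\right) 5 - 94315} = \frac{1}{31 \cdot 5 - 94315} = \frac{1}{155 - 94315} = \frac{1}{-94160} = - \frac{1}{94160}$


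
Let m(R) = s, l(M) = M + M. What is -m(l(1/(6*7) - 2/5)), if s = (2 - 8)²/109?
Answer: -36/109 ≈ -0.33028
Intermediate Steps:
l(M) = 2*M
s = 36/109 (s = (-6)²*(1/109) = 36*(1/109) = 36/109 ≈ 0.33028)
m(R) = 36/109
-m(l(1/(6*7) - 2/5)) = -1*36/109 = -36/109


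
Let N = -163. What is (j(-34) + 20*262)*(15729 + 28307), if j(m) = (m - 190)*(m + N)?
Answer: 2173969248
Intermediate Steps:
j(m) = (-190 + m)*(-163 + m) (j(m) = (m - 190)*(m - 163) = (-190 + m)*(-163 + m))
(j(-34) + 20*262)*(15729 + 28307) = ((30970 + (-34)² - 353*(-34)) + 20*262)*(15729 + 28307) = ((30970 + 1156 + 12002) + 5240)*44036 = (44128 + 5240)*44036 = 49368*44036 = 2173969248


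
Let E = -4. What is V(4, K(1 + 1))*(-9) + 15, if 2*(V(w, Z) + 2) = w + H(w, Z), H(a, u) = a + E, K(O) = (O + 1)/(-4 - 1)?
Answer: 15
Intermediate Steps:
K(O) = -1/5 - O/5 (K(O) = (1 + O)/(-5) = (1 + O)*(-1/5) = -1/5 - O/5)
H(a, u) = -4 + a (H(a, u) = a - 4 = -4 + a)
V(w, Z) = -4 + w (V(w, Z) = -2 + (w + (-4 + w))/2 = -2 + (-4 + 2*w)/2 = -2 + (-2 + w) = -4 + w)
V(4, K(1 + 1))*(-9) + 15 = (-4 + 4)*(-9) + 15 = 0*(-9) + 15 = 0 + 15 = 15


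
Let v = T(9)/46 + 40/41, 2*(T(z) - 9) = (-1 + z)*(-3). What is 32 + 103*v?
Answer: 237203/1886 ≈ 125.77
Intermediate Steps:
T(z) = 21/2 - 3*z/2 (T(z) = 9 + ((-1 + z)*(-3))/2 = 9 + (3 - 3*z)/2 = 9 + (3/2 - 3*z/2) = 21/2 - 3*z/2)
v = 1717/1886 (v = (21/2 - 3/2*9)/46 + 40/41 = (21/2 - 27/2)*(1/46) + 40*(1/41) = -3*1/46 + 40/41 = -3/46 + 40/41 = 1717/1886 ≈ 0.91039)
32 + 103*v = 32 + 103*(1717/1886) = 32 + 176851/1886 = 237203/1886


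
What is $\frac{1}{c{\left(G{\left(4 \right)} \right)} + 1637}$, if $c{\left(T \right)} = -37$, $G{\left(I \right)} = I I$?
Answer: $\frac{1}{1600} \approx 0.000625$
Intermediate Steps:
$G{\left(I \right)} = I^{2}$
$\frac{1}{c{\left(G{\left(4 \right)} \right)} + 1637} = \frac{1}{-37 + 1637} = \frac{1}{1600}$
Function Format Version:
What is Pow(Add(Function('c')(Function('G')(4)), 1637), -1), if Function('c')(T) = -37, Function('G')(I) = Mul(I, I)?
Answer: Rational(1, 1600) ≈ 0.00062500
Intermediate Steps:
Function('G')(I) = Pow(I, 2)
Pow(Add(Function('c')(Function('G')(4)), 1637), -1) = Pow(Add(-37, 1637), -1) = Pow(1600, -1) = Rational(1, 1600)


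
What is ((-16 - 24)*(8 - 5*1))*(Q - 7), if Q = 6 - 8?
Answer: 1080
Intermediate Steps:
Q = -2
((-16 - 24)*(8 - 5*1))*(Q - 7) = ((-16 - 24)*(8 - 5*1))*(-2 - 7) = -40*(8 - 5)*(-9) = -40*3*(-9) = -120*(-9) = 1080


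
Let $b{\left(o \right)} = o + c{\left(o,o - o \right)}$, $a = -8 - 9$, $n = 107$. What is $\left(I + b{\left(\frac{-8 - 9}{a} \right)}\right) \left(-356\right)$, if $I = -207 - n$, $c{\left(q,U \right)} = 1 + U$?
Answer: $111072$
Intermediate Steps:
$a = -17$ ($a = -8 - 9 = -17$)
$b{\left(o \right)} = 1 + o$ ($b{\left(o \right)} = o + \left(1 + \left(o - o\right)\right) = o + \left(1 + 0\right) = o + 1 = 1 + o$)
$I = -314$ ($I = -207 - 107 = -314$)
$\left(I + b{\left(\frac{-8 - 9}{a} \right)}\right) \left(-356\right) = \left(-314 + \left(1 + \frac{-8 - 9}{-17}\right)\right) \left(-356\right) = \left(-314 + \left(1 + \left(-8 - 9\right) \left(- \frac{1}{17}\right)\right)\right) \left(-356\right) = \left(-314 + \left(1 - -1\right)\right) \left(-356\right) = \left(-314 + \left(1 + 1\right)\right) \left(-356\right) = \left(-314 + 2\right) \left(-356\right) = \left(-312\right) \left(-356\right) = 111072$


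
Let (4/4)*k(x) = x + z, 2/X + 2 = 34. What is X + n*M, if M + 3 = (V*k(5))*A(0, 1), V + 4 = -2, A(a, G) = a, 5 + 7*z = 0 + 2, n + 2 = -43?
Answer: 2161/16 ≈ 135.06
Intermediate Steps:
n = -45 (n = -2 - 43 = -45)
X = 1/16 (X = 2/(-2 + 34) = 2/32 = 2*(1/32) = 1/16 ≈ 0.062500)
z = -3/7 (z = -5/7 + (0 + 2)/7 = -5/7 + (1/7)*2 = -5/7 + 2/7 = -3/7 ≈ -0.42857)
V = -6 (V = -4 - 2 = -6)
k(x) = -3/7 + x (k(x) = x - 3/7 = -3/7 + x)
M = -3 (M = -3 - 6*(-3/7 + 5)*0 = -3 - 6*32/7*0 = -3 - 192/7*0 = -3 + 0 = -3)
X + n*M = 1/16 - 45*(-3) = 1/16 + 135 = 2161/16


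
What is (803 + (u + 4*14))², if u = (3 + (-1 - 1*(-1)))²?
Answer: 753424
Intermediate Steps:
u = 9 (u = (3 + (-1 + 1))² = (3 + 0)² = 3² = 9)
(803 + (u + 4*14))² = (803 + (9 + 4*14))² = (803 + (9 + 56))² = (803 + 65)² = 868² = 753424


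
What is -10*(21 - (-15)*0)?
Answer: -210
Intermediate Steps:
-10*(21 - (-15)*0) = -10*(21 - 5*0) = -10*(21 + 0) = -10*21 = -210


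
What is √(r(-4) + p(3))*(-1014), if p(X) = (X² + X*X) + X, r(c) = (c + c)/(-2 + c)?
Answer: -338*√201 ≈ -4792.0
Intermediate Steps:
r(c) = 2*c/(-2 + c) (r(c) = (2*c)/(-2 + c) = 2*c/(-2 + c))
p(X) = X + 2*X² (p(X) = (X² + X²) + X = 2*X² + X = X + 2*X²)
√(r(-4) + p(3))*(-1014) = √(2*(-4)/(-2 - 4) + 3*(1 + 2*3))*(-1014) = √(2*(-4)/(-6) + 3*(1 + 6))*(-1014) = √(2*(-4)*(-⅙) + 3*7)*(-1014) = √(4/3 + 21)*(-1014) = √(67/3)*(-1014) = (√201/3)*(-1014) = -338*√201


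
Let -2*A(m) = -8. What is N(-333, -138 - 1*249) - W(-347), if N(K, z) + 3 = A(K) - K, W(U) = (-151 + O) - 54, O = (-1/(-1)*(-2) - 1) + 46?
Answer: 496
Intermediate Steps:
A(m) = 4 (A(m) = -½*(-8) = 4)
O = 43 (O = (-1*(-1)*(-2) - 1) + 46 = (1*(-2) - 1) + 46 = (-2 - 1) + 46 = -3 + 46 = 43)
W(U) = -162 (W(U) = (-151 + 43) - 54 = -108 - 54 = -162)
N(K, z) = 1 - K (N(K, z) = -3 + (4 - K) = 1 - K)
N(-333, -138 - 1*249) - W(-347) = (1 - 1*(-333)) - 1*(-162) = (1 + 333) + 162 = 334 + 162 = 496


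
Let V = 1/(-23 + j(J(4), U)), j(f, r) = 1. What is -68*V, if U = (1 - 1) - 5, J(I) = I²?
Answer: 34/11 ≈ 3.0909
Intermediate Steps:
U = -5 (U = 0 - 5 = -5)
V = -1/22 (V = 1/(-23 + 1) = 1/(-22) = -1/22 ≈ -0.045455)
-68*V = -68*(-1/22) = 34/11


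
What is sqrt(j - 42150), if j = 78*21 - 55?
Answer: I*sqrt(40567) ≈ 201.41*I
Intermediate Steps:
j = 1583 (j = 1638 - 55 = 1583)
sqrt(j - 42150) = sqrt(1583 - 42150) = sqrt(-40567) = I*sqrt(40567)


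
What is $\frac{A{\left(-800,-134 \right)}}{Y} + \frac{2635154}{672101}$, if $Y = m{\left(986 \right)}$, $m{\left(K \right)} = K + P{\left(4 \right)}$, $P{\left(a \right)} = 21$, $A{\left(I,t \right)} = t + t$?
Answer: $\frac{2473477010}{676805707} \approx 3.6546$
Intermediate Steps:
$A{\left(I,t \right)} = 2 t$
$m{\left(K \right)} = 21 + K$ ($m{\left(K \right)} = K + 21 = 21 + K$)
$Y = 1007$ ($Y = 21 + 986 = 1007$)
$\frac{A{\left(-800,-134 \right)}}{Y} + \frac{2635154}{672101} = \frac{2 \left(-134\right)}{1007} + \frac{2635154}{672101} = \left(-268\right) \frac{1}{1007} + 2635154 \cdot \frac{1}{672101} = - \frac{268}{1007} + \frac{2635154}{672101} = \frac{2473477010}{676805707}$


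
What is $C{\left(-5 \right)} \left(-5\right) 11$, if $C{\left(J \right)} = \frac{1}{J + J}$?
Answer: $\frac{11}{2} \approx 5.5$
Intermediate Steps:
$C{\left(J \right)} = \frac{1}{2 J}$
$C{\left(-5 \right)} \left(-5\right) 11 = \frac{1}{2 \left(-5\right)} \left(-5\right) 11 = \frac{1}{2} \left(- \frac{1}{5}\right) \left(-5\right) 11 = \left(- \frac{1}{10}\right) \left(-5\right) 11 = \frac{1}{2} \cdot 11 = \frac{11}{2}$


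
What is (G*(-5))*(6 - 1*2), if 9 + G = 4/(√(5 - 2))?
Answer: 180 - 80*√3/3 ≈ 133.81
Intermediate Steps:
G = -9 + 4*√3/3 (G = -9 + 4/(√(5 - 2)) = -9 + 4/(√3) = -9 + 4*(√3/3) = -9 + 4*√3/3 ≈ -6.6906)
(G*(-5))*(6 - 1*2) = ((-9 + 4*√3/3)*(-5))*(6 - 1*2) = (45 - 20*√3/3)*(6 - 2) = (45 - 20*√3/3)*4 = 180 - 80*√3/3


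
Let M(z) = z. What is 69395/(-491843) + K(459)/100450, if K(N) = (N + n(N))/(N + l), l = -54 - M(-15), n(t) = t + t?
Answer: -975676129063/6916788109000 ≈ -0.14106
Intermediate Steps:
n(t) = 2*t
l = -39 (l = -54 - 1*(-15) = -54 + 15 = -39)
K(N) = 3*N/(-39 + N) (K(N) = (N + 2*N)/(N - 39) = (3*N)/(-39 + N) = 3*N/(-39 + N))
69395/(-491843) + K(459)/100450 = 69395/(-491843) + (3*459/(-39 + 459))/100450 = 69395*(-1/491843) + (3*459/420)*(1/100450) = -69395/491843 + (3*459*(1/420))*(1/100450) = -69395/491843 + (459/140)*(1/100450) = -69395/491843 + 459/14063000 = -975676129063/6916788109000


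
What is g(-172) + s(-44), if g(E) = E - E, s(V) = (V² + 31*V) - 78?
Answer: 494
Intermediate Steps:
s(V) = -78 + V² + 31*V
g(E) = 0
g(-172) + s(-44) = 0 + (-78 + (-44)² + 31*(-44)) = 0 + (-78 + 1936 - 1364) = 0 + 494 = 494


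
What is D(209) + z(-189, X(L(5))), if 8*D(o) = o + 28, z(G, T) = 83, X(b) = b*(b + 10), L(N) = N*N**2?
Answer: 901/8 ≈ 112.63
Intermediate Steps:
L(N) = N**3
X(b) = b*(10 + b)
D(o) = 7/2 + o/8 (D(o) = (o + 28)/8 = (28 + o)/8 = 7/2 + o/8)
D(209) + z(-189, X(L(5))) = (7/2 + (1/8)*209) + 83 = (7/2 + 209/8) + 83 = 237/8 + 83 = 901/8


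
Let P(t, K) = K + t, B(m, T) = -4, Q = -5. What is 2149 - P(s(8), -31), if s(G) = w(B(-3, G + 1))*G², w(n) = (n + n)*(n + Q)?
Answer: -2428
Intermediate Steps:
w(n) = 2*n*(-5 + n) (w(n) = (n + n)*(n - 5) = (2*n)*(-5 + n) = 2*n*(-5 + n))
s(G) = 72*G² (s(G) = (2*(-4)*(-5 - 4))*G² = (2*(-4)*(-9))*G² = 72*G²)
2149 - P(s(8), -31) = 2149 - (-31 + 72*8²) = 2149 - (-31 + 72*64) = 2149 - (-31 + 4608) = 2149 - 1*4577 = 2149 - 4577 = -2428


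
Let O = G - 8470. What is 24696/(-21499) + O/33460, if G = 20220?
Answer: -57371491/71935654 ≈ -0.79754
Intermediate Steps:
O = 11750 (O = 20220 - 8470 = 11750)
24696/(-21499) + O/33460 = 24696/(-21499) + 11750/33460 = 24696*(-1/21499) + 11750*(1/33460) = -24696/21499 + 1175/3346 = -57371491/71935654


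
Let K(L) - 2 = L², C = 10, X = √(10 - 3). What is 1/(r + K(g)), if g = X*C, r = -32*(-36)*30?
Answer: 1/35262 ≈ 2.8359e-5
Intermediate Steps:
r = 34560 (r = 1152*30 = 34560)
X = √7 ≈ 2.6458
g = 10*√7 (g = √7*10 = 10*√7 ≈ 26.458)
K(L) = 2 + L²
1/(r + K(g)) = 1/(34560 + (2 + (10*√7)²)) = 1/(34560 + (2 + 700)) = 1/(34560 + 702) = 1/35262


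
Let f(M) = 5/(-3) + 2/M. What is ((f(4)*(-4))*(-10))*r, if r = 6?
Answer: -280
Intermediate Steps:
f(M) = -5/3 + 2/M (f(M) = 5*(-⅓) + 2/M = -5/3 + 2/M)
((f(4)*(-4))*(-10))*r = (((-5/3 + 2/4)*(-4))*(-10))*6 = (((-5/3 + 2*(¼))*(-4))*(-10))*6 = (((-5/3 + ½)*(-4))*(-10))*6 = (-7/6*(-4)*(-10))*6 = ((14/3)*(-10))*6 = -140/3*6 = -280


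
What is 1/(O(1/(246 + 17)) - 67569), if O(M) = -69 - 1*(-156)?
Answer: -1/67482 ≈ -1.4819e-5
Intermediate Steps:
O(M) = 87 (O(M) = -69 + 156 = 87)
1/(O(1/(246 + 17)) - 67569) = 1/(87 - 67569) = 1/(-67482) = -1/67482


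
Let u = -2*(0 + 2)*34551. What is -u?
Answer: 138204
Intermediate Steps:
u = -138204 (u = -2*2*34551 = -4*34551 = -138204)
-u = -1*(-138204) = 138204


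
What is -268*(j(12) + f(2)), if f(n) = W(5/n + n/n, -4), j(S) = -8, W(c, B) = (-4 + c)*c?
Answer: 2613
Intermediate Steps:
W(c, B) = c*(-4 + c)
f(n) = (1 + 5/n)*(-3 + 5/n) (f(n) = (5/n + n/n)*(-4 + (5/n + n/n)) = (5/n + 1)*(-4 + (5/n + 1)) = (1 + 5/n)*(-4 + (1 + 5/n)) = (1 + 5/n)*(-3 + 5/n))
-268*(j(12) + f(2)) = -268*(-8 + (-3 - 10/2 + 25/2²)) = -268*(-8 + (-3 - 10*½ + 25*(¼))) = -268*(-8 + (-3 - 5 + 25/4)) = -268*(-8 - 7/4) = -268*(-39/4) = 2613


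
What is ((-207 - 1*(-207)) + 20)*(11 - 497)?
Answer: -9720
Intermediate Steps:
((-207 - 1*(-207)) + 20)*(11 - 497) = ((-207 + 207) + 20)*(-486) = (0 + 20)*(-486) = 20*(-486) = -9720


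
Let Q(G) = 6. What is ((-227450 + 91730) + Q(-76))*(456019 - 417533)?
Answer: -5223089004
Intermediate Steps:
((-227450 + 91730) + Q(-76))*(456019 - 417533) = ((-227450 + 91730) + 6)*(456019 - 417533) = (-135720 + 6)*38486 = -135714*38486 = -5223089004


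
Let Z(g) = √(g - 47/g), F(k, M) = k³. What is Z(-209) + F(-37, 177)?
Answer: -50653 + I*√9119506/209 ≈ -50653.0 + 14.449*I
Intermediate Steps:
Z(-209) + F(-37, 177) = √(-209 - 47/(-209)) + (-37)³ = √(-209 - 47*(-1/209)) - 50653 = √(-209 + 47/209) - 50653 = √(-43634/209) - 50653 = I*√9119506/209 - 50653 = -50653 + I*√9119506/209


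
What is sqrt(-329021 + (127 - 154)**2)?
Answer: 2*I*sqrt(82073) ≈ 572.97*I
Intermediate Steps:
sqrt(-329021 + (127 - 154)**2) = sqrt(-329021 + (-27)**2) = sqrt(-329021 + 729) = sqrt(-328292) = 2*I*sqrt(82073)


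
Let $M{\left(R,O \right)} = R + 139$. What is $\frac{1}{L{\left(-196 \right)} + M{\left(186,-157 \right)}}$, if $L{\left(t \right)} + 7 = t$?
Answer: $\frac{1}{122} \approx 0.0081967$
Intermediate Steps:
$M{\left(R,O \right)} = 139 + R$
$L{\left(t \right)} = -7 + t$
$\frac{1}{L{\left(-196 \right)} + M{\left(186,-157 \right)}} = \frac{1}{\left(-7 - 196\right) + \left(139 + 186\right)} = \frac{1}{-203 + 325} = \frac{1}{122}$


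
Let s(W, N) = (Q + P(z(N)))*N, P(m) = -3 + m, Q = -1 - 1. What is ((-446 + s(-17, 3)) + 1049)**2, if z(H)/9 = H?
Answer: 447561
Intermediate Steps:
z(H) = 9*H
Q = -2
s(W, N) = N*(-5 + 9*N) (s(W, N) = (-2 + (-3 + 9*N))*N = (-5 + 9*N)*N = N*(-5 + 9*N))
((-446 + s(-17, 3)) + 1049)**2 = ((-446 + 3*(-5 + 9*3)) + 1049)**2 = ((-446 + 3*(-5 + 27)) + 1049)**2 = ((-446 + 3*22) + 1049)**2 = ((-446 + 66) + 1049)**2 = (-380 + 1049)**2 = 669**2 = 447561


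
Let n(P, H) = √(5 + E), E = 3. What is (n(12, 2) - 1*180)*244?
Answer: -43920 + 488*√2 ≈ -43230.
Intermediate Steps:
n(P, H) = 2*√2 (n(P, H) = √(5 + 3) = √8 = 2*√2)
(n(12, 2) - 1*180)*244 = (2*√2 - 1*180)*244 = (2*√2 - 180)*244 = (-180 + 2*√2)*244 = -43920 + 488*√2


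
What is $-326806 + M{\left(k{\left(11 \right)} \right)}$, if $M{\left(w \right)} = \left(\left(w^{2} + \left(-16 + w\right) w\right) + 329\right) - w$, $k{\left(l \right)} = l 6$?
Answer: $-318887$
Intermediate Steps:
$k{\left(l \right)} = 6 l$
$M{\left(w \right)} = 329 + w^{2} - w + w \left(-16 + w\right)$ ($M{\left(w \right)} = \left(\left(w^{2} + w \left(-16 + w\right)\right) + 329\right) - w = \left(329 + w^{2} + w \left(-16 + w\right)\right) - w = 329 + w^{2} - w + w \left(-16 + w\right)$)
$-326806 + M{\left(k{\left(11 \right)} \right)} = -326806 + \left(329 - 17 \cdot 6 \cdot 11 + 2 \left(6 \cdot 11\right)^{2}\right) = -326806 + \left(329 - 1122 + 2 \cdot 66^{2}\right) = -326806 + \left(329 - 1122 + 2 \cdot 4356\right) = -326806 + \left(329 - 1122 + 8712\right) = -326806 + 7919 = -318887$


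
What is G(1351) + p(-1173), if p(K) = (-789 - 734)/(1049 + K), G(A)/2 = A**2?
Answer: 452651371/124 ≈ 3.6504e+6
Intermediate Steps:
G(A) = 2*A**2
p(K) = -1523/(1049 + K)
G(1351) + p(-1173) = 2*1351**2 - 1523/(1049 - 1173) = 2*1825201 - 1523/(-124) = 3650402 - 1523*(-1/124) = 3650402 + 1523/124 = 452651371/124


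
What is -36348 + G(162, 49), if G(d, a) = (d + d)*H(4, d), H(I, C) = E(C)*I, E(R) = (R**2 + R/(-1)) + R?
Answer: 33975876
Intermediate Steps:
E(R) = R**2 (E(R) = (R**2 - R) + R = R**2)
H(I, C) = I*C**2 (H(I, C) = C**2*I = I*C**2)
G(d, a) = 8*d**3 (G(d, a) = (d + d)*(4*d**2) = (2*d)*(4*d**2) = 8*d**3)
-36348 + G(162, 49) = -36348 + 8*162**3 = -36348 + 8*4251528 = -36348 + 34012224 = 33975876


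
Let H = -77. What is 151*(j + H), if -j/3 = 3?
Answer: -12986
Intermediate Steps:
j = -9 (j = -3*3 = -9)
151*(j + H) = 151*(-9 - 77) = 151*(-86) = -12986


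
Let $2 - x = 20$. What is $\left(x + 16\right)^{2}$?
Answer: $4$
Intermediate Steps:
$x = -18$ ($x = 2 - 20 = -18$)
$\left(x + 16\right)^{2} = \left(-18 + 16\right)^{2} = \left(-2\right)^{2} = 4$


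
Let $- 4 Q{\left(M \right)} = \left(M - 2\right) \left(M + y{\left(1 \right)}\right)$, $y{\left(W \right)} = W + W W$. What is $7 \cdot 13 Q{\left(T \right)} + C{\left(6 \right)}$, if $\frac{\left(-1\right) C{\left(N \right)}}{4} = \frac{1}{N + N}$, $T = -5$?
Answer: $- \frac{5737}{12} \approx -478.08$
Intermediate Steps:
$y{\left(W \right)} = W + W^{2}$
$C{\left(N \right)} = - \frac{2}{N}$ ($C{\left(N \right)} = - \frac{4}{N + N} = - \frac{4}{2 N} = - 4 \frac{1}{2 N} = - \frac{2}{N}$)
$Q{\left(M \right)} = - \frac{\left(-2 + M\right) \left(2 + M\right)}{4}$ ($Q{\left(M \right)} = - \frac{\left(M - 2\right) \left(M + 1 \left(1 + 1\right)\right)}{4} = - \frac{\left(-2 + M\right) \left(M + 1 \cdot 2\right)}{4} = - \frac{\left(-2 + M\right) \left(M + 2\right)}{4} = - \frac{\left(-2 + M\right) \left(2 + M\right)}{4}$)
$7 \cdot 13 Q{\left(T \right)} + C{\left(6 \right)} = 7 \cdot 13 \left(1 - \frac{\left(-5\right)^{2}}{4}\right) - \frac{2}{6} = 91 \left(1 - \frac{25}{4}\right) - \frac{1}{3} = 91 \left(- \frac{21}{4}\right) - \frac{1}{3} = - \frac{1911}{4} - \frac{1}{3} = - \frac{5737}{12}$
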